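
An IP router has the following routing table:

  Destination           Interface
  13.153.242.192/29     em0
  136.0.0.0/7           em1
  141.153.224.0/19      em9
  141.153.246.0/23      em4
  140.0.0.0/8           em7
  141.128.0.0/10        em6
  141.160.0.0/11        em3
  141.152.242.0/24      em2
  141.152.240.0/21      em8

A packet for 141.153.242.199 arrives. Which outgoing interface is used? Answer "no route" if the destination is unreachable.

em9

Routes whose prefix contains 141.153.242.199:
  141.128.0.0/10 (141.128.0.0 - 141.191.255.255) -> em6
  141.153.224.0/19 (141.153.224.0 - 141.153.255.255) -> em9
More-specific entries that do NOT match:
  13.153.242.192/29 (13.153.242.192 - 13.153.242.199) does not contain 141.153.242.199
  141.152.242.0/24 (141.152.242.0 - 141.152.242.255) does not contain 141.153.242.199
  141.153.246.0/23 (141.153.246.0 - 141.153.247.255) does not contain 141.153.242.199
  141.152.240.0/21 (141.152.240.0 - 141.152.247.255) does not contain 141.153.242.199
Longest matching prefix is /19 -> interface em9.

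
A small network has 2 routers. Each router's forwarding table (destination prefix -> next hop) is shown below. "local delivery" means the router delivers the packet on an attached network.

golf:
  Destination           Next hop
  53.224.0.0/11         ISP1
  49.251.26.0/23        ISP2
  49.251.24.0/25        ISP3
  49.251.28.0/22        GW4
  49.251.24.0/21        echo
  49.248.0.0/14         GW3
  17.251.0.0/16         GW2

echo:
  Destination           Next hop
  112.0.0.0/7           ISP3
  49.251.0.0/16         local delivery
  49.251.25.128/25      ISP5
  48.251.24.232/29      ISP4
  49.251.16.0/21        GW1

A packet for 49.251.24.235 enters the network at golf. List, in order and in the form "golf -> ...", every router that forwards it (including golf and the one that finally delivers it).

At golf: longest match for 49.251.24.235 is 49.251.24.0/21 -> echo
At echo: longest match for 49.251.24.235 is 49.251.0.0/16 -> local delivery

golf -> echo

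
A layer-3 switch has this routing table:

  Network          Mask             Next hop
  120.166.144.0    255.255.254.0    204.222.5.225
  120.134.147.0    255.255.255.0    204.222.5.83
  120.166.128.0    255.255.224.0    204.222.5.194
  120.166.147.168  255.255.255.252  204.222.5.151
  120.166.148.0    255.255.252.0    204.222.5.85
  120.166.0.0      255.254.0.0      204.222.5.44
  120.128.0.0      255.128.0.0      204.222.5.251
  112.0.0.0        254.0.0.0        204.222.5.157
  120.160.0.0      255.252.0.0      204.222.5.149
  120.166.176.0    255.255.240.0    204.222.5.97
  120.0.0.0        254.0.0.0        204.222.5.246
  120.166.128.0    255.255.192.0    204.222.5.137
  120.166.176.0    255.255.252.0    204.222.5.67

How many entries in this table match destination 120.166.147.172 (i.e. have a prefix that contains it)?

Prefixes containing 120.166.147.172:
  120.0.0.0/7 (120.0.0.0 - 121.255.255.255)
  120.128.0.0/9 (120.128.0.0 - 120.255.255.255)
  120.166.0.0/15 (120.166.0.0 - 120.167.255.255)
  120.166.128.0/18 (120.166.128.0 - 120.166.191.255)
  120.166.128.0/19 (120.166.128.0 - 120.166.159.255)
Total matching entries: 5.

5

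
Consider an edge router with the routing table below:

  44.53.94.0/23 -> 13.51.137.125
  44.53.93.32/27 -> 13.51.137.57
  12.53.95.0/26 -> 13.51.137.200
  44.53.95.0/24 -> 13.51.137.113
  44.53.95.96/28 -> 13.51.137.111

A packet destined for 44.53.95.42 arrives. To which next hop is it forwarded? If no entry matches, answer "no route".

13.51.137.113

Routes whose prefix contains 44.53.95.42:
  44.53.94.0/23 (44.53.94.0 - 44.53.95.255) -> 13.51.137.125
  44.53.95.0/24 (44.53.95.0 - 44.53.95.255) -> 13.51.137.113
More-specific entries that do NOT match:
  44.53.95.96/28 (44.53.95.96 - 44.53.95.111) does not contain 44.53.95.42
  44.53.93.32/27 (44.53.93.32 - 44.53.93.63) does not contain 44.53.95.42
  12.53.95.0/26 (12.53.95.0 - 12.53.95.63) does not contain 44.53.95.42
Longest matching prefix is /24 -> next hop 13.51.137.113.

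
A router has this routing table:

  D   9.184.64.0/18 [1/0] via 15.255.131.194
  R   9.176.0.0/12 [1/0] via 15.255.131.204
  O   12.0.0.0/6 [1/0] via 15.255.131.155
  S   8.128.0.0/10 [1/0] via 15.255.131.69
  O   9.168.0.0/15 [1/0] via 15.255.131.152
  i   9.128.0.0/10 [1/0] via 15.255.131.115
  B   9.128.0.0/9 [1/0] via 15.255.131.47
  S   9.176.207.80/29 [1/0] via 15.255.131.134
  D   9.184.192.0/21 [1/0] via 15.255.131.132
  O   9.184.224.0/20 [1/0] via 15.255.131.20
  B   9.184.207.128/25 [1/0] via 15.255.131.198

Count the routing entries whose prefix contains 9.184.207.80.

3

Prefixes containing 9.184.207.80:
  9.128.0.0/9 (9.128.0.0 - 9.255.255.255)
  9.128.0.0/10 (9.128.0.0 - 9.191.255.255)
  9.176.0.0/12 (9.176.0.0 - 9.191.255.255)
Total matching entries: 3.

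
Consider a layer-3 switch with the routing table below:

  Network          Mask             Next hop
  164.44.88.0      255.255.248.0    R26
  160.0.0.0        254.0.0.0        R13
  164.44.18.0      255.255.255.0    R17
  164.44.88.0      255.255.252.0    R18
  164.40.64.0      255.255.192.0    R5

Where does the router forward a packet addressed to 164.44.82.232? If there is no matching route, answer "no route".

No entry's prefix contains 164.44.82.232; there is no default route.

no route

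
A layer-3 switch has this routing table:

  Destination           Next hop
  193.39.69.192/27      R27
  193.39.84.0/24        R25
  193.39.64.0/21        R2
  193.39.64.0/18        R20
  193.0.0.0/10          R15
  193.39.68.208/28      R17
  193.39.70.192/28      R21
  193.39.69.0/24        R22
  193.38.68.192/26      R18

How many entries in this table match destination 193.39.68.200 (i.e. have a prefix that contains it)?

3

Prefixes containing 193.39.68.200:
  193.0.0.0/10 (193.0.0.0 - 193.63.255.255)
  193.39.64.0/18 (193.39.64.0 - 193.39.127.255)
  193.39.64.0/21 (193.39.64.0 - 193.39.71.255)
Total matching entries: 3.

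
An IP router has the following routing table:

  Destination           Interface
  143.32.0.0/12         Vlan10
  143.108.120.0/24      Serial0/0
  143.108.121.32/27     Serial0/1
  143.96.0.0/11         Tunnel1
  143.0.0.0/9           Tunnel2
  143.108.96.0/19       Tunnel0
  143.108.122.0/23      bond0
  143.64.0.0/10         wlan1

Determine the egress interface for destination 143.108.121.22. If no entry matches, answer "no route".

Routes whose prefix contains 143.108.121.22:
  143.0.0.0/9 (143.0.0.0 - 143.127.255.255) -> Tunnel2
  143.64.0.0/10 (143.64.0.0 - 143.127.255.255) -> wlan1
  143.96.0.0/11 (143.96.0.0 - 143.127.255.255) -> Tunnel1
  143.108.96.0/19 (143.108.96.0 - 143.108.127.255) -> Tunnel0
More-specific entries that do NOT match:
  143.108.121.32/27 (143.108.121.32 - 143.108.121.63) does not contain 143.108.121.22
  143.108.120.0/24 (143.108.120.0 - 143.108.120.255) does not contain 143.108.121.22
  143.108.122.0/23 (143.108.122.0 - 143.108.123.255) does not contain 143.108.121.22
Longest matching prefix is /19 -> interface Tunnel0.

Tunnel0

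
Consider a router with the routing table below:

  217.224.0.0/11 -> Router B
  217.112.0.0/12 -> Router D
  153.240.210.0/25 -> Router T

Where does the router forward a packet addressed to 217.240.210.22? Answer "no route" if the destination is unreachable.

Routes whose prefix contains 217.240.210.22:
  217.224.0.0/11 (217.224.0.0 - 217.255.255.255) -> Router B
More-specific entries that do NOT match:
  153.240.210.0/25 (153.240.210.0 - 153.240.210.127) does not contain 217.240.210.22
  217.112.0.0/12 (217.112.0.0 - 217.127.255.255) does not contain 217.240.210.22
Longest matching prefix is /11 -> next hop Router B.

Router B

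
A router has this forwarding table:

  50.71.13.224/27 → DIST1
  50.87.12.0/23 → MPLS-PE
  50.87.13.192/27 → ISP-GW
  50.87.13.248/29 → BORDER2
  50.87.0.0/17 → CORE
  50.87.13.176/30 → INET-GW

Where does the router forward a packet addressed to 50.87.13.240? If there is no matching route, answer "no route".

MPLS-PE

Routes whose prefix contains 50.87.13.240:
  50.87.0.0/17 (50.87.0.0 - 50.87.127.255) -> CORE
  50.87.12.0/23 (50.87.12.0 - 50.87.13.255) -> MPLS-PE
More-specific entries that do NOT match:
  50.87.13.176/30 (50.87.13.176 - 50.87.13.179) does not contain 50.87.13.240
  50.87.13.248/29 (50.87.13.248 - 50.87.13.255) does not contain 50.87.13.240
  50.71.13.224/27 (50.71.13.224 - 50.71.13.255) does not contain 50.87.13.240
  50.87.13.192/27 (50.87.13.192 - 50.87.13.223) does not contain 50.87.13.240
Longest matching prefix is /23 -> next hop MPLS-PE.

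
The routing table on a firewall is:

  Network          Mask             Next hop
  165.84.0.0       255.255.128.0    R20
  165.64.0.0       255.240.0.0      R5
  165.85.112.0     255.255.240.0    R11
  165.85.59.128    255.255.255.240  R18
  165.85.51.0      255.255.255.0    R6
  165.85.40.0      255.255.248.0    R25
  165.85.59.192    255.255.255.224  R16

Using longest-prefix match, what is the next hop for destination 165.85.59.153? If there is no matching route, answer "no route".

No entry's prefix contains 165.85.59.153; there is no default route.

no route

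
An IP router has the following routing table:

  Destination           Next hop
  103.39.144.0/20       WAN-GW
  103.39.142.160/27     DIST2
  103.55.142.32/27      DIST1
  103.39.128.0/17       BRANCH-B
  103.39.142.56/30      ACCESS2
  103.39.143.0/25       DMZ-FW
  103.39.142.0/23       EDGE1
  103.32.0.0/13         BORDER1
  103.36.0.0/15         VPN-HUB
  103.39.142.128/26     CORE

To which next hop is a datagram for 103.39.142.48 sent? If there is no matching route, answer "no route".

Routes whose prefix contains 103.39.142.48:
  103.32.0.0/13 (103.32.0.0 - 103.39.255.255) -> BORDER1
  103.39.128.0/17 (103.39.128.0 - 103.39.255.255) -> BRANCH-B
  103.39.142.0/23 (103.39.142.0 - 103.39.143.255) -> EDGE1
More-specific entries that do NOT match:
  103.39.142.56/30 (103.39.142.56 - 103.39.142.59) does not contain 103.39.142.48
  103.39.142.160/27 (103.39.142.160 - 103.39.142.191) does not contain 103.39.142.48
  103.55.142.32/27 (103.55.142.32 - 103.55.142.63) does not contain 103.39.142.48
  103.39.142.128/26 (103.39.142.128 - 103.39.142.191) does not contain 103.39.142.48
  103.39.143.0/25 (103.39.143.0 - 103.39.143.127) does not contain 103.39.142.48
Longest matching prefix is /23 -> next hop EDGE1.

EDGE1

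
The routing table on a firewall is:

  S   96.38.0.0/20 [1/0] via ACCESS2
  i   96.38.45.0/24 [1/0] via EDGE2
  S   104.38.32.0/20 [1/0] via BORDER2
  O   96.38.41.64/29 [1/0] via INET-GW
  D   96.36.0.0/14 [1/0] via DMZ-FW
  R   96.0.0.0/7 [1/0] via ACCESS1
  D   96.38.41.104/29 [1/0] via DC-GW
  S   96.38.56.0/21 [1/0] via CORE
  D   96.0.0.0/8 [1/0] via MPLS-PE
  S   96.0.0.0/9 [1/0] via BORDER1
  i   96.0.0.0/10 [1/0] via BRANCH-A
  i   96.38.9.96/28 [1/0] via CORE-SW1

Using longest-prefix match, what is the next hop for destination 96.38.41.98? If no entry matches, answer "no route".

Routes whose prefix contains 96.38.41.98:
  96.0.0.0/7 (96.0.0.0 - 97.255.255.255) -> ACCESS1
  96.0.0.0/8 (96.0.0.0 - 96.255.255.255) -> MPLS-PE
  96.0.0.0/9 (96.0.0.0 - 96.127.255.255) -> BORDER1
  96.0.0.0/10 (96.0.0.0 - 96.63.255.255) -> BRANCH-A
  96.36.0.0/14 (96.36.0.0 - 96.39.255.255) -> DMZ-FW
More-specific entries that do NOT match:
  96.38.41.64/29 (96.38.41.64 - 96.38.41.71) does not contain 96.38.41.98
  96.38.41.104/29 (96.38.41.104 - 96.38.41.111) does not contain 96.38.41.98
  96.38.9.96/28 (96.38.9.96 - 96.38.9.111) does not contain 96.38.41.98
  96.38.45.0/24 (96.38.45.0 - 96.38.45.255) does not contain 96.38.41.98
  96.38.56.0/21 (96.38.56.0 - 96.38.63.255) does not contain 96.38.41.98
  96.38.0.0/20 (96.38.0.0 - 96.38.15.255) does not contain 96.38.41.98
  104.38.32.0/20 (104.38.32.0 - 104.38.47.255) does not contain 96.38.41.98
Longest matching prefix is /14 -> next hop DMZ-FW.

DMZ-FW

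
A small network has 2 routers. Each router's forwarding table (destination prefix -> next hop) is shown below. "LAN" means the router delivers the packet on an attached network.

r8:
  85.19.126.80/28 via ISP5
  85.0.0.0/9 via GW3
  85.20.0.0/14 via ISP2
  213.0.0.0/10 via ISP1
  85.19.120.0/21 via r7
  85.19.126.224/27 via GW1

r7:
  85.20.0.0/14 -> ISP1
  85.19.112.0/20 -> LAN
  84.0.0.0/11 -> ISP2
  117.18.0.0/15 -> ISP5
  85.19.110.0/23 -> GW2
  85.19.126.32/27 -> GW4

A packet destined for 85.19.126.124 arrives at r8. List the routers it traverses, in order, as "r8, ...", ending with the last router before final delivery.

At r8: longest match for 85.19.126.124 is 85.19.120.0/21 -> r7
At r7: longest match for 85.19.126.124 is 85.19.112.0/20 -> LAN

r8, r7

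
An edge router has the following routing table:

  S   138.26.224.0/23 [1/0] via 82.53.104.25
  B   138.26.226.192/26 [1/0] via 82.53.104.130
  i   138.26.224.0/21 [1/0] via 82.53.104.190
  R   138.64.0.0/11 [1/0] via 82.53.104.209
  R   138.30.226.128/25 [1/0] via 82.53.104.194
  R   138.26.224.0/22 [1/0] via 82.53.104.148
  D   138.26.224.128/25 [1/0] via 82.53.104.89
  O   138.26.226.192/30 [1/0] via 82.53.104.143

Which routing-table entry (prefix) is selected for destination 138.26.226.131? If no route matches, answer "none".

138.26.224.0/22

Entries matching 138.26.226.131:
  138.26.224.0/21 (138.26.224.0 - 138.26.231.255)
  138.26.224.0/22 (138.26.224.0 - 138.26.227.255)
Most specific is 138.26.224.0/22.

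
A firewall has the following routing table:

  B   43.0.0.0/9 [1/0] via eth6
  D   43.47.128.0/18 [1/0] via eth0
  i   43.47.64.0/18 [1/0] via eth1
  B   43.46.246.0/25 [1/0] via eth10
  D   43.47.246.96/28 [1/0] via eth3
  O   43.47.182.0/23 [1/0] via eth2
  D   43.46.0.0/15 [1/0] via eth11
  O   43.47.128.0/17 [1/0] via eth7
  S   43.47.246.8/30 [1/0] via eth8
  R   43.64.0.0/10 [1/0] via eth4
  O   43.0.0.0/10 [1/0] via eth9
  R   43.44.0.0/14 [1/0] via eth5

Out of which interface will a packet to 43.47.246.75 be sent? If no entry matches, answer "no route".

eth7

Routes whose prefix contains 43.47.246.75:
  43.0.0.0/9 (43.0.0.0 - 43.127.255.255) -> eth6
  43.0.0.0/10 (43.0.0.0 - 43.63.255.255) -> eth9
  43.44.0.0/14 (43.44.0.0 - 43.47.255.255) -> eth5
  43.46.0.0/15 (43.46.0.0 - 43.47.255.255) -> eth11
  43.47.128.0/17 (43.47.128.0 - 43.47.255.255) -> eth7
More-specific entries that do NOT match:
  43.47.246.8/30 (43.47.246.8 - 43.47.246.11) does not contain 43.47.246.75
  43.47.246.96/28 (43.47.246.96 - 43.47.246.111) does not contain 43.47.246.75
  43.46.246.0/25 (43.46.246.0 - 43.46.246.127) does not contain 43.47.246.75
  43.47.182.0/23 (43.47.182.0 - 43.47.183.255) does not contain 43.47.246.75
  43.47.128.0/18 (43.47.128.0 - 43.47.191.255) does not contain 43.47.246.75
  43.47.64.0/18 (43.47.64.0 - 43.47.127.255) does not contain 43.47.246.75
Longest matching prefix is /17 -> interface eth7.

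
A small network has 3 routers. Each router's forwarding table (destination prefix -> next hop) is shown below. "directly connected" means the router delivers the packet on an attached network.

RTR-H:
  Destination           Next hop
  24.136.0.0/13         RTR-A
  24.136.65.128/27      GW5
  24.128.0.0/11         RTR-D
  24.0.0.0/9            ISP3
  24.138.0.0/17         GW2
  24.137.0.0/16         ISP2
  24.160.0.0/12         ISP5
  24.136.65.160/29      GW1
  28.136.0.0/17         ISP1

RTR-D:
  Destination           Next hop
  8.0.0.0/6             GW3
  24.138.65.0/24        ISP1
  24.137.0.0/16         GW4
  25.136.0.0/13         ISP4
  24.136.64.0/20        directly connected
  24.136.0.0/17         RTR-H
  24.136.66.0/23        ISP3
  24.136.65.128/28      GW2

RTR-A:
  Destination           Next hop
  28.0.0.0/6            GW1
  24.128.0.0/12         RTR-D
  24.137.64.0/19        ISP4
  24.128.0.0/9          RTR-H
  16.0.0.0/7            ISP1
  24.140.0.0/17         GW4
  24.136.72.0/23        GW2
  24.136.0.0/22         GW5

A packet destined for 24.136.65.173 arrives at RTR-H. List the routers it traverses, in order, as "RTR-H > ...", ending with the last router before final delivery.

RTR-H > RTR-A > RTR-D

At RTR-H: longest match for 24.136.65.173 is 24.136.0.0/13 -> RTR-A
At RTR-A: longest match for 24.136.65.173 is 24.128.0.0/12 -> RTR-D
At RTR-D: longest match for 24.136.65.173 is 24.136.64.0/20 -> directly connected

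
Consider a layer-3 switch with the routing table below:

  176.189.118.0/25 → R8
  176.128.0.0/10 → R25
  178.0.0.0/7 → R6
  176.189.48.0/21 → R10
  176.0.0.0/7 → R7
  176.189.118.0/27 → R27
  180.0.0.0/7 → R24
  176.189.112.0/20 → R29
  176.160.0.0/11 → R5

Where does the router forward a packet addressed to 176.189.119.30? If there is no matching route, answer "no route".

R29

Routes whose prefix contains 176.189.119.30:
  176.0.0.0/7 (176.0.0.0 - 177.255.255.255) -> R7
  176.128.0.0/10 (176.128.0.0 - 176.191.255.255) -> R25
  176.160.0.0/11 (176.160.0.0 - 176.191.255.255) -> R5
  176.189.112.0/20 (176.189.112.0 - 176.189.127.255) -> R29
More-specific entries that do NOT match:
  176.189.118.0/27 (176.189.118.0 - 176.189.118.31) does not contain 176.189.119.30
  176.189.118.0/25 (176.189.118.0 - 176.189.118.127) does not contain 176.189.119.30
  176.189.48.0/21 (176.189.48.0 - 176.189.55.255) does not contain 176.189.119.30
Longest matching prefix is /20 -> next hop R29.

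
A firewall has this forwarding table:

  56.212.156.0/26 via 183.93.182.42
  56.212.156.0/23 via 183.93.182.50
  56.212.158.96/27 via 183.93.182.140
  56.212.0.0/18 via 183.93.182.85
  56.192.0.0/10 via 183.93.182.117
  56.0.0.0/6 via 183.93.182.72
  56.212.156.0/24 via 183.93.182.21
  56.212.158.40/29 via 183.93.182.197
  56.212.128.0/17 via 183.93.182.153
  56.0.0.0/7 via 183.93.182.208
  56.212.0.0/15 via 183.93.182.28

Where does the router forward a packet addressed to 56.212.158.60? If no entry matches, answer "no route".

Routes whose prefix contains 56.212.158.60:
  56.0.0.0/6 (56.0.0.0 - 59.255.255.255) -> 183.93.182.72
  56.0.0.0/7 (56.0.0.0 - 57.255.255.255) -> 183.93.182.208
  56.192.0.0/10 (56.192.0.0 - 56.255.255.255) -> 183.93.182.117
  56.212.0.0/15 (56.212.0.0 - 56.213.255.255) -> 183.93.182.28
  56.212.128.0/17 (56.212.128.0 - 56.212.255.255) -> 183.93.182.153
More-specific entries that do NOT match:
  56.212.158.40/29 (56.212.158.40 - 56.212.158.47) does not contain 56.212.158.60
  56.212.158.96/27 (56.212.158.96 - 56.212.158.127) does not contain 56.212.158.60
  56.212.156.0/26 (56.212.156.0 - 56.212.156.63) does not contain 56.212.158.60
  56.212.156.0/24 (56.212.156.0 - 56.212.156.255) does not contain 56.212.158.60
  56.212.156.0/23 (56.212.156.0 - 56.212.157.255) does not contain 56.212.158.60
  56.212.0.0/18 (56.212.0.0 - 56.212.63.255) does not contain 56.212.158.60
Longest matching prefix is /17 -> next hop 183.93.182.153.

183.93.182.153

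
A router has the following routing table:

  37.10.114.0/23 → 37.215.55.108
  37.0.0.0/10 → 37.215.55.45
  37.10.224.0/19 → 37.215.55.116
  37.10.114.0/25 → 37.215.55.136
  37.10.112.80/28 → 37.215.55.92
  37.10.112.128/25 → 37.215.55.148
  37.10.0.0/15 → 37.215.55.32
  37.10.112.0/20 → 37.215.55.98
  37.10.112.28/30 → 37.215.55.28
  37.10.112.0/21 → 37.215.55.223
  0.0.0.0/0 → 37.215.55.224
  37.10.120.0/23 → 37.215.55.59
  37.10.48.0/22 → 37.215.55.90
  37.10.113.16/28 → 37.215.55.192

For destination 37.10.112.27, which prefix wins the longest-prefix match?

37.10.112.0/21

Entries matching 37.10.112.27:
  0.0.0.0/0 (default, matches everything)
  37.0.0.0/10 (37.0.0.0 - 37.63.255.255)
  37.10.0.0/15 (37.10.0.0 - 37.11.255.255)
  37.10.112.0/20 (37.10.112.0 - 37.10.127.255)
  37.10.112.0/21 (37.10.112.0 - 37.10.119.255)
Most specific is 37.10.112.0/21.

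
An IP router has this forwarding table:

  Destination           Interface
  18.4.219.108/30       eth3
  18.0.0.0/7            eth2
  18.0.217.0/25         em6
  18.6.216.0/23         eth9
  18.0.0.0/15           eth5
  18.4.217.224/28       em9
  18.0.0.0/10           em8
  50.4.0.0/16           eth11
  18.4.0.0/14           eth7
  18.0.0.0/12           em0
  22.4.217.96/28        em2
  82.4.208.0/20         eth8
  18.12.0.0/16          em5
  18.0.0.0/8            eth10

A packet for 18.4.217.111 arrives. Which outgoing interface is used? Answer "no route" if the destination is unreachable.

eth7

Routes whose prefix contains 18.4.217.111:
  18.0.0.0/7 (18.0.0.0 - 19.255.255.255) -> eth2
  18.0.0.0/8 (18.0.0.0 - 18.255.255.255) -> eth10
  18.0.0.0/10 (18.0.0.0 - 18.63.255.255) -> em8
  18.0.0.0/12 (18.0.0.0 - 18.15.255.255) -> em0
  18.4.0.0/14 (18.4.0.0 - 18.7.255.255) -> eth7
More-specific entries that do NOT match:
  18.4.219.108/30 (18.4.219.108 - 18.4.219.111) does not contain 18.4.217.111
  18.4.217.224/28 (18.4.217.224 - 18.4.217.239) does not contain 18.4.217.111
  22.4.217.96/28 (22.4.217.96 - 22.4.217.111) does not contain 18.4.217.111
  18.0.217.0/25 (18.0.217.0 - 18.0.217.127) does not contain 18.4.217.111
  18.6.216.0/23 (18.6.216.0 - 18.6.217.255) does not contain 18.4.217.111
  82.4.208.0/20 (82.4.208.0 - 82.4.223.255) does not contain 18.4.217.111
  50.4.0.0/16 (50.4.0.0 - 50.4.255.255) does not contain 18.4.217.111
  18.12.0.0/16 (18.12.0.0 - 18.12.255.255) does not contain 18.4.217.111
  18.0.0.0/15 (18.0.0.0 - 18.1.255.255) does not contain 18.4.217.111
Longest matching prefix is /14 -> interface eth7.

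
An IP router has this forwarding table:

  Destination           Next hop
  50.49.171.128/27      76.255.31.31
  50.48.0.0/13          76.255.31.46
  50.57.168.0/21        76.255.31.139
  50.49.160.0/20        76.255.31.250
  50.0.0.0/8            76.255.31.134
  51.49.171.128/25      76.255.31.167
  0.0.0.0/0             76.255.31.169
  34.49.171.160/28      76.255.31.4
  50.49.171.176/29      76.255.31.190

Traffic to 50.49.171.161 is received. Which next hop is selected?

Routes whose prefix contains 50.49.171.161:
  0.0.0.0/0 (default, matches everything) -> 76.255.31.169
  50.0.0.0/8 (50.0.0.0 - 50.255.255.255) -> 76.255.31.134
  50.48.0.0/13 (50.48.0.0 - 50.55.255.255) -> 76.255.31.46
  50.49.160.0/20 (50.49.160.0 - 50.49.175.255) -> 76.255.31.250
More-specific entries that do NOT match:
  50.49.171.176/29 (50.49.171.176 - 50.49.171.183) does not contain 50.49.171.161
  34.49.171.160/28 (34.49.171.160 - 34.49.171.175) does not contain 50.49.171.161
  50.49.171.128/27 (50.49.171.128 - 50.49.171.159) does not contain 50.49.171.161
  51.49.171.128/25 (51.49.171.128 - 51.49.171.255) does not contain 50.49.171.161
  50.57.168.0/21 (50.57.168.0 - 50.57.175.255) does not contain 50.49.171.161
Longest matching prefix is /20 -> next hop 76.255.31.250.

76.255.31.250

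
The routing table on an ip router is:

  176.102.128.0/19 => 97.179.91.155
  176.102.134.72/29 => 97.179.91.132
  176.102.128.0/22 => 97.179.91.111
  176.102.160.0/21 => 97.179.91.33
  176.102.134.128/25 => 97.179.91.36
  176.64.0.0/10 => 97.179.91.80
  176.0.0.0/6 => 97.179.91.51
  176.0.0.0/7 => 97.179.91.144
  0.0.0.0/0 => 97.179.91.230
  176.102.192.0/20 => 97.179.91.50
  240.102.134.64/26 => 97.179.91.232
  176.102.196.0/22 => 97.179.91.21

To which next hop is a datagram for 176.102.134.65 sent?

97.179.91.155

Routes whose prefix contains 176.102.134.65:
  0.0.0.0/0 (default, matches everything) -> 97.179.91.230
  176.0.0.0/6 (176.0.0.0 - 179.255.255.255) -> 97.179.91.51
  176.0.0.0/7 (176.0.0.0 - 177.255.255.255) -> 97.179.91.144
  176.64.0.0/10 (176.64.0.0 - 176.127.255.255) -> 97.179.91.80
  176.102.128.0/19 (176.102.128.0 - 176.102.159.255) -> 97.179.91.155
More-specific entries that do NOT match:
  176.102.134.72/29 (176.102.134.72 - 176.102.134.79) does not contain 176.102.134.65
  240.102.134.64/26 (240.102.134.64 - 240.102.134.127) does not contain 176.102.134.65
  176.102.134.128/25 (176.102.134.128 - 176.102.134.255) does not contain 176.102.134.65
  176.102.128.0/22 (176.102.128.0 - 176.102.131.255) does not contain 176.102.134.65
  176.102.196.0/22 (176.102.196.0 - 176.102.199.255) does not contain 176.102.134.65
  176.102.160.0/21 (176.102.160.0 - 176.102.167.255) does not contain 176.102.134.65
  176.102.192.0/20 (176.102.192.0 - 176.102.207.255) does not contain 176.102.134.65
Longest matching prefix is /19 -> next hop 97.179.91.155.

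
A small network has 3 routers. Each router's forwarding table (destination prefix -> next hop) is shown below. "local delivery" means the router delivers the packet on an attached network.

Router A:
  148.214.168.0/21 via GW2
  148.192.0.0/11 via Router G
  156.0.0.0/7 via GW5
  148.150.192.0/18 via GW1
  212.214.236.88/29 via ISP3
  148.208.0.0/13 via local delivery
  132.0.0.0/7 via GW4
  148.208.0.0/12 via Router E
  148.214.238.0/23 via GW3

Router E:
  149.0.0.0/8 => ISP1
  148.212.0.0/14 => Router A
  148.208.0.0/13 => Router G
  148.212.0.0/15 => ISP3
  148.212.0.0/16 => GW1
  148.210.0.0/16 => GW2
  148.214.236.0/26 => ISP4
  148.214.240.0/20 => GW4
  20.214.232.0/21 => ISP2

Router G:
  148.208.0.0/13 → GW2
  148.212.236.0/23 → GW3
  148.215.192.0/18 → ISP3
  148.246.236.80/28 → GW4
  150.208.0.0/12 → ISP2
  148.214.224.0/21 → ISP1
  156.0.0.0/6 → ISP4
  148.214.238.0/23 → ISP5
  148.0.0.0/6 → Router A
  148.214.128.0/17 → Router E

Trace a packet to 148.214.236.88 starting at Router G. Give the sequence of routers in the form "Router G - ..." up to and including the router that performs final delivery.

At Router G: longest match for 148.214.236.88 is 148.214.128.0/17 -> Router E
At Router E: longest match for 148.214.236.88 is 148.212.0.0/14 -> Router A
At Router A: longest match for 148.214.236.88 is 148.208.0.0/13 -> local delivery

Router G - Router E - Router A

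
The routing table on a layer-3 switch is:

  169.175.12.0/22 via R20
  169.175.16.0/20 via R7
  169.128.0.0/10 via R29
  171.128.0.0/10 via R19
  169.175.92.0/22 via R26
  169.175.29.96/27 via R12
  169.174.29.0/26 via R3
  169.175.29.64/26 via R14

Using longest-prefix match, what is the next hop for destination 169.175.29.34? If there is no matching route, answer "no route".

Routes whose prefix contains 169.175.29.34:
  169.128.0.0/10 (169.128.0.0 - 169.191.255.255) -> R29
  169.175.16.0/20 (169.175.16.0 - 169.175.31.255) -> R7
More-specific entries that do NOT match:
  169.175.29.96/27 (169.175.29.96 - 169.175.29.127) does not contain 169.175.29.34
  169.174.29.0/26 (169.174.29.0 - 169.174.29.63) does not contain 169.175.29.34
  169.175.29.64/26 (169.175.29.64 - 169.175.29.127) does not contain 169.175.29.34
  169.175.12.0/22 (169.175.12.0 - 169.175.15.255) does not contain 169.175.29.34
  169.175.92.0/22 (169.175.92.0 - 169.175.95.255) does not contain 169.175.29.34
Longest matching prefix is /20 -> next hop R7.

R7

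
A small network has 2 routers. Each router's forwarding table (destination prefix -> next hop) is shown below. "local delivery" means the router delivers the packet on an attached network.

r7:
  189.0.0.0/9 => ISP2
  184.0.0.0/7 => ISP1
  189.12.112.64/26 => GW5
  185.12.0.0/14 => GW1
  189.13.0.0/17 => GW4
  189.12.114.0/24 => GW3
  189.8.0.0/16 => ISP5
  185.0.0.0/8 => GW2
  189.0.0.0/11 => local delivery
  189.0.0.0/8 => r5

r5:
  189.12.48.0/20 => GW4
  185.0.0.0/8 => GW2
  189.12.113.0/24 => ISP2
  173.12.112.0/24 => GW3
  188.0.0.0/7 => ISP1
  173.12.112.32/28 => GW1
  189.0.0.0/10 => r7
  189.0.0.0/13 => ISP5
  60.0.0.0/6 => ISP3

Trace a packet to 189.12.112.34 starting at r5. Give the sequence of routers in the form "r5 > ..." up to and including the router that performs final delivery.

r5 > r7

At r5: longest match for 189.12.112.34 is 189.0.0.0/10 -> r7
At r7: longest match for 189.12.112.34 is 189.0.0.0/11 -> local delivery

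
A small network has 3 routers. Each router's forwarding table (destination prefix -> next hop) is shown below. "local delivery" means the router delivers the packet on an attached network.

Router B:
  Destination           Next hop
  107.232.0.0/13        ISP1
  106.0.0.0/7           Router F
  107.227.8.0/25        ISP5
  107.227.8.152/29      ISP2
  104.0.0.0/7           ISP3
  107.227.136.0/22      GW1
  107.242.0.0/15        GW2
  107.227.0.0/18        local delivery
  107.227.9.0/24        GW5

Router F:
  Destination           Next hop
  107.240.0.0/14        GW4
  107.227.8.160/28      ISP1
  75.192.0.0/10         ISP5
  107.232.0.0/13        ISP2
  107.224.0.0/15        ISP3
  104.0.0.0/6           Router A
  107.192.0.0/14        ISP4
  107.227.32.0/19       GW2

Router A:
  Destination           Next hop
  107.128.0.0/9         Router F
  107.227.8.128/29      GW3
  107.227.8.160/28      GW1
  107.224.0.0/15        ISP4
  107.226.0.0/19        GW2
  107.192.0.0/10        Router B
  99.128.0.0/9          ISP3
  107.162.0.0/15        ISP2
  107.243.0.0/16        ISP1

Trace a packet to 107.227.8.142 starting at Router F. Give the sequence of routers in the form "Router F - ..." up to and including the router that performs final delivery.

At Router F: longest match for 107.227.8.142 is 104.0.0.0/6 -> Router A
At Router A: longest match for 107.227.8.142 is 107.192.0.0/10 -> Router B
At Router B: longest match for 107.227.8.142 is 107.227.0.0/18 -> local delivery

Router F - Router A - Router B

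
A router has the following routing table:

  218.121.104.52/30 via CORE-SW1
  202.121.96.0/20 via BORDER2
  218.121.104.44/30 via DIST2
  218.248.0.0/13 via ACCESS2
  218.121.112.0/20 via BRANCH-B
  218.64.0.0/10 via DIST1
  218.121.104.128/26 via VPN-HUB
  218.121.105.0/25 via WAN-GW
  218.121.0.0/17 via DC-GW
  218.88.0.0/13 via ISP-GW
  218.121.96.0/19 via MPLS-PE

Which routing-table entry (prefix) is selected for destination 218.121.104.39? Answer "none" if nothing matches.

Entries matching 218.121.104.39:
  218.64.0.0/10 (218.64.0.0 - 218.127.255.255)
  218.121.0.0/17 (218.121.0.0 - 218.121.127.255)
  218.121.96.0/19 (218.121.96.0 - 218.121.127.255)
Most specific is 218.121.96.0/19.

218.121.96.0/19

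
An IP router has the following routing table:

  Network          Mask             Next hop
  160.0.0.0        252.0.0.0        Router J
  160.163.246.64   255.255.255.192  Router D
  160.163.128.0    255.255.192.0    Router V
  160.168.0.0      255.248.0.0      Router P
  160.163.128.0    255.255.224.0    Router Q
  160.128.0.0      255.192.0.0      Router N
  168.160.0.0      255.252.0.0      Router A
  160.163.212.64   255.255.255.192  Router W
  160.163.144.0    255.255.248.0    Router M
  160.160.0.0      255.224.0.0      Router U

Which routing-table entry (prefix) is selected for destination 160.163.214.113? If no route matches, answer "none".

Entries matching 160.163.214.113:
  160.0.0.0/6 (160.0.0.0 - 163.255.255.255)
  160.128.0.0/10 (160.128.0.0 - 160.191.255.255)
  160.160.0.0/11 (160.160.0.0 - 160.191.255.255)
Most specific is 160.160.0.0/11.

160.160.0.0/11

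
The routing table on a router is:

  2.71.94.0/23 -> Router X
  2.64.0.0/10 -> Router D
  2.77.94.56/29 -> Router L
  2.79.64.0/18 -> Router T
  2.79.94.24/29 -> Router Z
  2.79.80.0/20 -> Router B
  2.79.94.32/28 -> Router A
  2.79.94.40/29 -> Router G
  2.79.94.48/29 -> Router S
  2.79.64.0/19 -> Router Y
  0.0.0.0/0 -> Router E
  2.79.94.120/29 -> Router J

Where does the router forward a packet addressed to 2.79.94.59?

Routes whose prefix contains 2.79.94.59:
  0.0.0.0/0 (default, matches everything) -> Router E
  2.64.0.0/10 (2.64.0.0 - 2.127.255.255) -> Router D
  2.79.64.0/18 (2.79.64.0 - 2.79.127.255) -> Router T
  2.79.64.0/19 (2.79.64.0 - 2.79.95.255) -> Router Y
  2.79.80.0/20 (2.79.80.0 - 2.79.95.255) -> Router B
More-specific entries that do NOT match:
  2.77.94.56/29 (2.77.94.56 - 2.77.94.63) does not contain 2.79.94.59
  2.79.94.24/29 (2.79.94.24 - 2.79.94.31) does not contain 2.79.94.59
  2.79.94.40/29 (2.79.94.40 - 2.79.94.47) does not contain 2.79.94.59
  2.79.94.48/29 (2.79.94.48 - 2.79.94.55) does not contain 2.79.94.59
  2.79.94.120/29 (2.79.94.120 - 2.79.94.127) does not contain 2.79.94.59
  2.79.94.32/28 (2.79.94.32 - 2.79.94.47) does not contain 2.79.94.59
  2.71.94.0/23 (2.71.94.0 - 2.71.95.255) does not contain 2.79.94.59
Longest matching prefix is /20 -> next hop Router B.

Router B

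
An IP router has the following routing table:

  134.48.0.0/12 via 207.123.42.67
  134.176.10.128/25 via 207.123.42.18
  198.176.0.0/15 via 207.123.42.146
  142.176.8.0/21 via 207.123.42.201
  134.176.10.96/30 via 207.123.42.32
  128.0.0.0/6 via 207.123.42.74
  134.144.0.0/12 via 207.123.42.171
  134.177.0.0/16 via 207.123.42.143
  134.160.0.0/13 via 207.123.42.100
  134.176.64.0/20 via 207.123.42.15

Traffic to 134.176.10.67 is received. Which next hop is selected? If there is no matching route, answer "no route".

no route

No entry's prefix contains 134.176.10.67; there is no default route.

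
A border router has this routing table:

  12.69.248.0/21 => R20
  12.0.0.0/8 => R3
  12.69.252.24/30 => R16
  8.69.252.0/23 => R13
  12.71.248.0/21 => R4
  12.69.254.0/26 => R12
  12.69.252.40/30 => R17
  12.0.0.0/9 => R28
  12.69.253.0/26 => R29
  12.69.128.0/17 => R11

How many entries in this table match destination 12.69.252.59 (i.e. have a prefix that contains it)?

Prefixes containing 12.69.252.59:
  12.0.0.0/8 (12.0.0.0 - 12.255.255.255)
  12.0.0.0/9 (12.0.0.0 - 12.127.255.255)
  12.69.128.0/17 (12.69.128.0 - 12.69.255.255)
  12.69.248.0/21 (12.69.248.0 - 12.69.255.255)
Total matching entries: 4.

4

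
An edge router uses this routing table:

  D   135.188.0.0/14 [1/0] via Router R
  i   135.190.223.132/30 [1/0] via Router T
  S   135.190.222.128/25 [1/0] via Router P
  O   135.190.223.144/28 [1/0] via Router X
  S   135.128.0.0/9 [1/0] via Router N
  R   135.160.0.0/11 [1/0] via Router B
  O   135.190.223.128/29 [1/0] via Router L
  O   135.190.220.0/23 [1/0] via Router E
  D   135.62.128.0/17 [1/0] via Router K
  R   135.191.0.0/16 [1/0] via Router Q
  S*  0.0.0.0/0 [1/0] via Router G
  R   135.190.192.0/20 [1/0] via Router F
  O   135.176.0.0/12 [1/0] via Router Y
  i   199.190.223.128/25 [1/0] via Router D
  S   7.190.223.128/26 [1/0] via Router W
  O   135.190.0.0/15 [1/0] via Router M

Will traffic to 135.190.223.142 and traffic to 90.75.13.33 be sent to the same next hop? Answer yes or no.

no

135.190.223.142: longest match 135.190.0.0/15 -> Router M
90.75.13.33: longest match 0.0.0.0/0 -> Router G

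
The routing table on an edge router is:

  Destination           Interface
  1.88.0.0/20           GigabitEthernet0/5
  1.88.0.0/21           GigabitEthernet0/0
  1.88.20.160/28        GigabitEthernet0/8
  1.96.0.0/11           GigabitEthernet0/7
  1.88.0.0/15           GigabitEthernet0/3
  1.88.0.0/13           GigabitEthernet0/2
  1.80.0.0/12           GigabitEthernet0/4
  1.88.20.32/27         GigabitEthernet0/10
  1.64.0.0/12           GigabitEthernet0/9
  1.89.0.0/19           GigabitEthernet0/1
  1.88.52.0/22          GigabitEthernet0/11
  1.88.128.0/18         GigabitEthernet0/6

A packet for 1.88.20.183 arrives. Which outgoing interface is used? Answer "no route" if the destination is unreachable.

GigabitEthernet0/3

Routes whose prefix contains 1.88.20.183:
  1.80.0.0/12 (1.80.0.0 - 1.95.255.255) -> GigabitEthernet0/4
  1.88.0.0/13 (1.88.0.0 - 1.95.255.255) -> GigabitEthernet0/2
  1.88.0.0/15 (1.88.0.0 - 1.89.255.255) -> GigabitEthernet0/3
More-specific entries that do NOT match:
  1.88.20.160/28 (1.88.20.160 - 1.88.20.175) does not contain 1.88.20.183
  1.88.20.32/27 (1.88.20.32 - 1.88.20.63) does not contain 1.88.20.183
  1.88.52.0/22 (1.88.52.0 - 1.88.55.255) does not contain 1.88.20.183
  1.88.0.0/21 (1.88.0.0 - 1.88.7.255) does not contain 1.88.20.183
  1.88.0.0/20 (1.88.0.0 - 1.88.15.255) does not contain 1.88.20.183
  1.89.0.0/19 (1.89.0.0 - 1.89.31.255) does not contain 1.88.20.183
  1.88.128.0/18 (1.88.128.0 - 1.88.191.255) does not contain 1.88.20.183
Longest matching prefix is /15 -> interface GigabitEthernet0/3.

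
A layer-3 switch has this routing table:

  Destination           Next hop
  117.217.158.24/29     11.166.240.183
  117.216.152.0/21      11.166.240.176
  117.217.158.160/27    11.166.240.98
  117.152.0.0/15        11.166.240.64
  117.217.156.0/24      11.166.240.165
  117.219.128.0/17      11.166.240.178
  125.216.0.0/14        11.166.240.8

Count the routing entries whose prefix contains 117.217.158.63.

0

No listed prefix contains 117.217.158.63.
Total matching entries: 0.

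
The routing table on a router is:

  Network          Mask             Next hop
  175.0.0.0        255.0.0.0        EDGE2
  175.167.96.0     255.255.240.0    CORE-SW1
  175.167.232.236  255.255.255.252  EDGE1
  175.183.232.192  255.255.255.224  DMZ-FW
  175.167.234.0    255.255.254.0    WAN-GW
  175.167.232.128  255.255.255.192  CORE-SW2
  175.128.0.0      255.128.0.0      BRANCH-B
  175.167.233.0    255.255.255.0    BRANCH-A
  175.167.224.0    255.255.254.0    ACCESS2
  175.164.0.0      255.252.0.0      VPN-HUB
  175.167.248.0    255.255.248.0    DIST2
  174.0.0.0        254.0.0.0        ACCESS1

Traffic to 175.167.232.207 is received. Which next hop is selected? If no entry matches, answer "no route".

Routes whose prefix contains 175.167.232.207:
  174.0.0.0/7 (174.0.0.0 - 175.255.255.255) -> ACCESS1
  175.0.0.0/8 (175.0.0.0 - 175.255.255.255) -> EDGE2
  175.128.0.0/9 (175.128.0.0 - 175.255.255.255) -> BRANCH-B
  175.164.0.0/14 (175.164.0.0 - 175.167.255.255) -> VPN-HUB
More-specific entries that do NOT match:
  175.167.232.236/30 (175.167.232.236 - 175.167.232.239) does not contain 175.167.232.207
  175.183.232.192/27 (175.183.232.192 - 175.183.232.223) does not contain 175.167.232.207
  175.167.232.128/26 (175.167.232.128 - 175.167.232.191) does not contain 175.167.232.207
  175.167.233.0/24 (175.167.233.0 - 175.167.233.255) does not contain 175.167.232.207
  175.167.234.0/23 (175.167.234.0 - 175.167.235.255) does not contain 175.167.232.207
  175.167.224.0/23 (175.167.224.0 - 175.167.225.255) does not contain 175.167.232.207
  175.167.248.0/21 (175.167.248.0 - 175.167.255.255) does not contain 175.167.232.207
  175.167.96.0/20 (175.167.96.0 - 175.167.111.255) does not contain 175.167.232.207
Longest matching prefix is /14 -> next hop VPN-HUB.

VPN-HUB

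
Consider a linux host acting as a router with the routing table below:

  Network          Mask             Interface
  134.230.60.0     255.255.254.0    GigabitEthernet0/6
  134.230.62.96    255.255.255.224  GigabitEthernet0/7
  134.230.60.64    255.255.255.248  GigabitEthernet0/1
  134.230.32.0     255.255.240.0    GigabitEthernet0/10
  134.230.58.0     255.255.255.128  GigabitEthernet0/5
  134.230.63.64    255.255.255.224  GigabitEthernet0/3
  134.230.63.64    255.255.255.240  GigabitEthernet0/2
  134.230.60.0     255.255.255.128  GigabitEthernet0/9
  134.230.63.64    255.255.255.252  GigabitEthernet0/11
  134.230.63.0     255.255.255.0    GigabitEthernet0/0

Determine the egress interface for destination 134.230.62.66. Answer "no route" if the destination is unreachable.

No entry's prefix contains 134.230.62.66; there is no default route.

no route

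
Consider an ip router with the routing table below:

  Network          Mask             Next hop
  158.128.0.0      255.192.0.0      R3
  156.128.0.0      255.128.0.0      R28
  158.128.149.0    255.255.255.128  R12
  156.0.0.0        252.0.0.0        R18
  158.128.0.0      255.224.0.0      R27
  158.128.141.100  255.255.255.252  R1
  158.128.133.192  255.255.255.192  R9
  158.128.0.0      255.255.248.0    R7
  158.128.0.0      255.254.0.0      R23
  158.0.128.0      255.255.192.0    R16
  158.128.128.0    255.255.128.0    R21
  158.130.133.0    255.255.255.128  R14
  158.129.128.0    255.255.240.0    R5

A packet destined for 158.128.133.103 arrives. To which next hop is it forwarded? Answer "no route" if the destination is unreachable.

Routes whose prefix contains 158.128.133.103:
  156.0.0.0/6 (156.0.0.0 - 159.255.255.255) -> R18
  158.128.0.0/10 (158.128.0.0 - 158.191.255.255) -> R3
  158.128.0.0/11 (158.128.0.0 - 158.159.255.255) -> R27
  158.128.0.0/15 (158.128.0.0 - 158.129.255.255) -> R23
  158.128.128.0/17 (158.128.128.0 - 158.128.255.255) -> R21
More-specific entries that do NOT match:
  158.128.141.100/30 (158.128.141.100 - 158.128.141.103) does not contain 158.128.133.103
  158.128.133.192/26 (158.128.133.192 - 158.128.133.255) does not contain 158.128.133.103
  158.128.149.0/25 (158.128.149.0 - 158.128.149.127) does not contain 158.128.133.103
  158.130.133.0/25 (158.130.133.0 - 158.130.133.127) does not contain 158.128.133.103
  158.128.0.0/21 (158.128.0.0 - 158.128.7.255) does not contain 158.128.133.103
  158.129.128.0/20 (158.129.128.0 - 158.129.143.255) does not contain 158.128.133.103
  158.0.128.0/18 (158.0.128.0 - 158.0.191.255) does not contain 158.128.133.103
Longest matching prefix is /17 -> next hop R21.

R21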